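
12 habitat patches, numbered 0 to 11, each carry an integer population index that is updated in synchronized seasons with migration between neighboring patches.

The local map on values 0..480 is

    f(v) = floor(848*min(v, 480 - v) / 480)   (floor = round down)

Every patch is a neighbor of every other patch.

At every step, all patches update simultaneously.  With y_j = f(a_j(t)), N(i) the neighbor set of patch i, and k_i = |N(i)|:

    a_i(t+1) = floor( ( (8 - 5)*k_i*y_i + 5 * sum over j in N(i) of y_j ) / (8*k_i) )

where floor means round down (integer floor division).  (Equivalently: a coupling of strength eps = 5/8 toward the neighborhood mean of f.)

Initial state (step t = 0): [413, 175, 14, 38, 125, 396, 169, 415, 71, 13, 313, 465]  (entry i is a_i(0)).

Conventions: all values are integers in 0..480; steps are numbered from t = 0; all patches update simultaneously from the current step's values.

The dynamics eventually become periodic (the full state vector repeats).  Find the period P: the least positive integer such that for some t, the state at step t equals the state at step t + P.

Simulating step by step:
t=0: [413, 175, 14, 38, 125, 396, 169, 415, 71, 13, 313, 465]
t=1: [137, 198, 107, 121, 170, 147, 195, 136, 140, 107, 194, 108]
t=2: [253, 287, 236, 244, 271, 258, 285, 252, 254, 236, 285, 236]
t=3: [392, 372, 396, 396, 381, 389, 373, 392, 391, 396, 373, 396]
t=4: [160, 171, 158, 158, 166, 162, 171, 160, 161, 158, 171, 158]
t=5: [285, 292, 284, 284, 289, 286, 292, 285, 286, 284, 292, 284]
t=6: [341, 337, 342, 342, 339, 341, 337, 341, 341, 342, 337, 342]
t=7: [245, 248, 245, 245, 247, 245, 248, 245, 245, 245, 248, 245]
t=8: [413, 411, 413, 413, 412, 413, 411, 413, 413, 413, 411, 413]
t=9: [118, 119, 118, 118, 119, 118, 119, 118, 118, 118, 119, 118]
t=10: [208, 209, 208, 208, 209, 208, 209, 208, 208, 208, 209, 208]
t=11: [367, 368, 367, 367, 368, 367, 368, 367, 367, 367, 368, 367]
t=12: [198, 197, 198, 198, 197, 198, 197, 198, 198, 198, 197, 198]
t=13: [348, 348, 348, 348, 348, 348, 348, 348, 348, 348, 348, 348]
t=14: [233, 233, 233, 233, 233, 233, 233, 233, 233, 233, 233, 233]
t=15: [411, 411, 411, 411, 411, 411, 411, 411, 411, 411, 411, 411]
t=16: [121, 121, 121, 121, 121, 121, 121, 121, 121, 121, 121, 121]
t=17: [213, 213, 213, 213, 213, 213, 213, 213, 213, 213, 213, 213]
t=18: [376, 376, 376, 376, 376, 376, 376, 376, 376, 376, 376, 376]
t=19: [183, 183, 183, 183, 183, 183, 183, 183, 183, 183, 183, 183]
t=20: [323, 323, 323, 323, 323, 323, 323, 323, 323, 323, 323, 323]
t=21: [277, 277, 277, 277, 277, 277, 277, 277, 277, 277, 277, 277]
t=22: [358, 358, 358, 358, 358, 358, 358, 358, 358, 358, 358, 358]
t=23: [215, 215, 215, 215, 215, 215, 215, 215, 215, 215, 215, 215]
t=24: [379, 379, 379, 379, 379, 379, 379, 379, 379, 379, 379, 379]
t=25: [178, 178, 178, 178, 178, 178, 178, 178, 178, 178, 178, 178]
t=26: [314, 314, 314, 314, 314, 314, 314, 314, 314, 314, 314, 314]
t=27: [293, 293, 293, 293, 293, 293, 293, 293, 293, 293, 293, 293]
t=28: [330, 330, 330, 330, 330, 330, 330, 330, 330, 330, 330, 330]
t=29: [265, 265, 265, 265, 265, 265, 265, 265, 265, 265, 265, 265]
t=30: [379, 379, 379, 379, 379, 379, 379, 379, 379, 379, 379, 379]

Answer: 6
Key observation: The state at step 24, [379, 379, 379, 379, 379, 379, 379, 379, 379, 379, 379, 379], reappears at step 30 — and no state repeats earlier — so the cycle the system enters has period 6.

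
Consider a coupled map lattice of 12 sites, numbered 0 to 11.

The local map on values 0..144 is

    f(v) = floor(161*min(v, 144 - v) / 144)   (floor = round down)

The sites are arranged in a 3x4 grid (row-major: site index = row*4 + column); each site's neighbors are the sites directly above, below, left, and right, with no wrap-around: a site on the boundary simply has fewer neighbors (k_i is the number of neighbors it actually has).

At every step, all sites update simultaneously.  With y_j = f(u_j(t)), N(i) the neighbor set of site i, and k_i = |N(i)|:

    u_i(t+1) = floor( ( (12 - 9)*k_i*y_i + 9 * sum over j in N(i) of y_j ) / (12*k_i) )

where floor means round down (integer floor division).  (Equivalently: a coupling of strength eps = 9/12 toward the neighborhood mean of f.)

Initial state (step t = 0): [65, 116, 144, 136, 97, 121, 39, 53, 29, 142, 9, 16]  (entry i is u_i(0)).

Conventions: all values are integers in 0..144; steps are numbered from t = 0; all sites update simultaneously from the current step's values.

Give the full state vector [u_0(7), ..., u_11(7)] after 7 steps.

Answer: [54, 52, 49, 46, 53, 51, 47, 45, 52, 49, 46, 44]

Derivation:
t=0: [65, 116, 144, 136, 97, 121, 39, 53, 29, 142, 9, 16]
t=1: [49, 32, 20, 24, 45, 30, 28, 31, 28, 17, 18, 30]
t=2: [45, 36, 28, 27, 42, 33, 28, 31, 33, 25, 25, 28]
t=3: [44, 39, 33, 31, 42, 36, 31, 31, 36, 31, 29, 30]
t=4: [45, 42, 36, 34, 43, 39, 35, 33, 40, 36, 33, 33]
t=5: [47, 44, 40, 38, 46, 43, 38, 37, 44, 40, 37, 36]
t=6: [50, 48, 44, 42, 50, 46, 43, 41, 47, 45, 41, 40]
t=7: [54, 52, 49, 46, 53, 51, 47, 45, 52, 49, 46, 44]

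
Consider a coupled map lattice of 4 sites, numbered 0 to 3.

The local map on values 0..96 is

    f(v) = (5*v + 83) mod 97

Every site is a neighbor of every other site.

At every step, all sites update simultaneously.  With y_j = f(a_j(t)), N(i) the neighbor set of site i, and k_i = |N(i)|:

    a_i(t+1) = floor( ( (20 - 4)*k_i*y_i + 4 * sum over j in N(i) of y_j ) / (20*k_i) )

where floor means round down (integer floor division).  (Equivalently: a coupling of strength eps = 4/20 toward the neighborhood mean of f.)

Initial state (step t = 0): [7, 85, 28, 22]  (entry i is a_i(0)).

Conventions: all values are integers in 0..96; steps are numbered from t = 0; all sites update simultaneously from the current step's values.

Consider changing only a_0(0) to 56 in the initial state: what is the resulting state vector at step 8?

Answer: [58, 83, 45, 63]
Key observation: This trace re-runs the system from the modified initial state.

Derivation:
t=0: [56, 85, 28, 22]
t=1: [67, 31, 35, 85]
t=2: [32, 43, 57, 27]
t=3: [46, 15, 66, 28]
t=4: [25, 53, 27, 30]
t=5: [19, 50, 26, 37]
t=6: [73, 45, 28, 68]
t=7: [53, 21, 30, 35]
t=8: [58, 83, 45, 63]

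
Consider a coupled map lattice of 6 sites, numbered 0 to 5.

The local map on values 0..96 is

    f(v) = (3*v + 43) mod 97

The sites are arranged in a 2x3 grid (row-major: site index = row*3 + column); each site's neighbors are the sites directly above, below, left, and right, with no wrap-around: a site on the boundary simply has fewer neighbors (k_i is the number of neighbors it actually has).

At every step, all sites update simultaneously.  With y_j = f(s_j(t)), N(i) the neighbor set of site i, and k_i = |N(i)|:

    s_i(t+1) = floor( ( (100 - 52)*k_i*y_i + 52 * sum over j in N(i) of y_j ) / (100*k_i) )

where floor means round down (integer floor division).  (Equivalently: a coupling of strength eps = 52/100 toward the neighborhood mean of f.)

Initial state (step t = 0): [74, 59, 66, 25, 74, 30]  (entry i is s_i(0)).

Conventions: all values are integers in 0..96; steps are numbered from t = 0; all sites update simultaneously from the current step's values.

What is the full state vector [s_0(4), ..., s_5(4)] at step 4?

Answer: [35, 35, 50, 57, 50, 53]

Derivation:
t=0: [74, 59, 66, 25, 74, 30]
t=1: [46, 45, 38, 47, 48, 47]
t=2: [84, 79, 72, 87, 87, 80]
t=3: [27, 55, 76, 10, 38, 63]
t=4: [35, 35, 50, 57, 50, 53]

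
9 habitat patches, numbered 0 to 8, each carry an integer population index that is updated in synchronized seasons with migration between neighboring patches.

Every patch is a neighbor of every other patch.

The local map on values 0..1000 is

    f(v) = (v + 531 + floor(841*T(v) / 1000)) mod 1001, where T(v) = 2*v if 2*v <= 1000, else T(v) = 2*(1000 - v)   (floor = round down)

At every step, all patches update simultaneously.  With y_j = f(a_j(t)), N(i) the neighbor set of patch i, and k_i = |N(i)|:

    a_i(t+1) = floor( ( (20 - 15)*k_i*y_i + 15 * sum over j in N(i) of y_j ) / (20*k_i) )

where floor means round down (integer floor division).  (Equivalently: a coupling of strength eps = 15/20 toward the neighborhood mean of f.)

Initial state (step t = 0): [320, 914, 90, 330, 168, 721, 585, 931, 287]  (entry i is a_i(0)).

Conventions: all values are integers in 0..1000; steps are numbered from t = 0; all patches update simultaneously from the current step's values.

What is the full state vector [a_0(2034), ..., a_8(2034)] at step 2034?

Answer: [720, 720, 720, 720, 720, 720, 720, 720, 720]
Key observation: The state at step 15, [720, 720, 720, 720, 720, 720, 720, 720, 720], reappears at step 16: the system is in a cycle of period 1 from step 15 on.  Therefore the state at step 2034 equals the state at step 15 + ((2034 - 15) mod 1) = 15, which is [720, 720, 720, 720, 720, 720, 720, 720, 720].

Derivation:
t=0: [320, 914, 90, 330, 168, 721, 585, 931, 287]
t=1: [581, 612, 641, 585, 673, 633, 647, 610, 567]
t=2: [794, 791, 788, 794, 785, 789, 787, 791, 796]
t=3: [671, 672, 672, 671, 672, 672, 672, 672, 671]
t=4: [753, 753, 753, 753, 753, 753, 753, 753, 753]
t=5: [698, 698, 698, 698, 698, 698, 698, 698, 698]
t=6: [735, 735, 735, 735, 735, 735, 735, 735, 735]
t=7: [710, 710, 710, 710, 710, 710, 710, 710, 710]
t=8: [727, 727, 727, 727, 727, 727, 727, 727, 727]
t=9: [716, 716, 716, 716, 716, 716, 716, 716, 716]
t=10: [723, 723, 723, 723, 723, 723, 723, 723, 723]
t=11: [718, 718, 718, 718, 718, 718, 718, 718, 718]
t=12: [722, 722, 722, 722, 722, 722, 722, 722, 722]
t=13: [719, 719, 719, 719, 719, 719, 719, 719, 719]
t=14: [721, 721, 721, 721, 721, 721, 721, 721, 721]
t=15: [720, 720, 720, 720, 720, 720, 720, 720, 720]
t=16: [720, 720, 720, 720, 720, 720, 720, 720, 720]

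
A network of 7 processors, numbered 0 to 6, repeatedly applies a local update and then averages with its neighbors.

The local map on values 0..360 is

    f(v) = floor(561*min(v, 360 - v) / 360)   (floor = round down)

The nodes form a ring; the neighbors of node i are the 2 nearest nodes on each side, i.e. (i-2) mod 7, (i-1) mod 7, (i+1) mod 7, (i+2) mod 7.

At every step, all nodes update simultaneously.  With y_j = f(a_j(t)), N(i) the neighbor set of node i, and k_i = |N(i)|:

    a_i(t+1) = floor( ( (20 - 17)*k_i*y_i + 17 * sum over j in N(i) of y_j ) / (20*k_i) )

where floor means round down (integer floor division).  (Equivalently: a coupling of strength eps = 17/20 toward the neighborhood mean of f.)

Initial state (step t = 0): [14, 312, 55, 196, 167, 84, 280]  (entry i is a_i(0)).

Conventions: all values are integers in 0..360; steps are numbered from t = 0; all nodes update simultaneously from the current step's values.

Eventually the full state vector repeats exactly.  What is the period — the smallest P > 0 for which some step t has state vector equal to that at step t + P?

Simulating step by step:
t=0: [14, 312, 55, 196, 167, 84, 280]
t=1: [90, 114, 142, 154, 165, 159, 121]
t=2: [198, 194, 205, 227, 228, 212, 202]
t=3: [244, 239, 232, 229, 227, 227, 237]
t=4: [193, 192, 195, 200, 201, 197, 194]
t=5: [257, 256, 254, 253, 253, 253, 255]
t=6: [163, 163, 163, 164, 165, 164, 163]
t=7: [254, 254, 254, 255, 254, 255, 254]
t=8: [164, 164, 164, 164, 164, 164, 164]
t=9: [255, 255, 255, 255, 255, 255, 255]
t=10: [163, 163, 163, 163, 163, 163, 163]
t=11: [254, 254, 254, 254, 254, 254, 254]
t=12: [165, 165, 165, 165, 165, 165, 165]
t=13: [257, 257, 257, 257, 257, 257, 257]
t=14: [160, 160, 160, 160, 160, 160, 160]
t=15: [249, 249, 249, 249, 249, 249, 249]
t=16: [172, 172, 172, 172, 172, 172, 172]
t=17: [268, 268, 268, 268, 268, 268, 268]
t=18: [143, 143, 143, 143, 143, 143, 143]
t=19: [222, 222, 222, 222, 222, 222, 222]
t=20: [215, 215, 215, 215, 215, 215, 215]
t=21: [225, 225, 225, 225, 225, 225, 225]
t=22: [210, 210, 210, 210, 210, 210, 210]
t=23: [233, 233, 233, 233, 233, 233, 233]
t=24: [197, 197, 197, 197, 197, 197, 197]
t=25: [254, 254, 254, 254, 254, 254, 254]

Answer: 14
Key observation: The state at step 11, [254, 254, 254, 254, 254, 254, 254], reappears at step 25 — and no state repeats earlier — so the cycle the system enters has period 14.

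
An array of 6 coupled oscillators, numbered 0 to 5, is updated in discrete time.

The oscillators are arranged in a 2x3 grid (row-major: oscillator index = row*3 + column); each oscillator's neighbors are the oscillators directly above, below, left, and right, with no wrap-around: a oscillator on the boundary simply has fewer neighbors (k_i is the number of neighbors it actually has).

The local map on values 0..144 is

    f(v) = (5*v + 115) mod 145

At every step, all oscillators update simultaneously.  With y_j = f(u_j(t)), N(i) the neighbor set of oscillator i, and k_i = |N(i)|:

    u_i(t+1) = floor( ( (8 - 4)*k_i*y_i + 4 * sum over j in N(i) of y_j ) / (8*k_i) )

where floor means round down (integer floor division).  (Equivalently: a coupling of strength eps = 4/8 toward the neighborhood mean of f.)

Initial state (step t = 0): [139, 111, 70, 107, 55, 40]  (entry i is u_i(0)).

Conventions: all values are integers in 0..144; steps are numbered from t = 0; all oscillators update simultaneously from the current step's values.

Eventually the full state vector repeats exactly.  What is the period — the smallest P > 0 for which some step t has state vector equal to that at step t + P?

Simulating step by step:
t=0: [139, 111, 70, 107, 55, 40]
t=1: [82, 80, 43, 81, 80, 45]
t=2: [86, 75, 52, 85, 75, 55]
t=3: [95, 69, 81, 93, 70, 85]
t=4: [11, 33, 75, 10, 36, 81]
t=5: [51, 81, 82, 17, 42, 57]
t=6: [75, 76, 93, 56, 59, 86]
t=7: [68, 59, 42, 96, 105, 85]
t=8: [43, 79, 73, 27, 70, 76]
t=9: [65, 56, 56, 70, 55, 48]
t=10: [36, 87, 95, 41, 83, 83]
t=11: [38, 75, 57, 40, 87, 73]
t=12: [27, 67, 80, 45, 78, 78]
t=13: [68, 50, 61, 68, 57, 72]
t=14: [33, 80, 93, 42, 77, 80]
t=15: [96, 73, 40, 67, 65, 56]
t=16: [22, 30, 50, 12, 30, 60]
t=17: [77, 105, 98, 65, 105, 111]
t=18: [48, 55, 50, 33, 55, 66]
t=19: [91, 90, 65, 108, 90, 48]
t=20: [118, 110, 51, 103, 110, 66]
t=21: [96, 90, 63, 77, 66, 46]
t=22: [56, 92, 116, 38, 46, 65]
t=23: [91, 115, 93, 47, 54, 45]
t=24: [110, 93, 40, 87, 84, 48]
t=25: [71, 35, 28, 103, 80, 63]
t=26: [30, 37, 90, 53, 71, 117]
t=27: [85, 52, 97, 83, 54, 101]
t=28: [97, 79, 41, 97, 84, 48]
t=29: [33, 62, 50, 40, 76, 65]
t=30: [107, 112, 72, 61, 57, 36]
t=31: [91, 84, 45, 110, 93, 40]
t=32: [113, 80, 56, 76, 35, 25]
t=33: [85, 74, 96, 55, 39, 73]
t=34: [90, 48, 31, 81, 42, 31]
t=35: [102, 80, 110, 83, 63, 102]
t=36: [66, 85, 73, 93, 106, 78]
t=37: [31, 72, 66, 18, 61, 62]
t=38: [87, 64, 48, 93, 104, 102]
t=39: [57, 39, 43, 42, 35, 52]
t=40: [68, 35, 46, 45, 23, 52]
t=41: [22, 26, 48, 51, 65, 77]
t=42: [85, 75, 73, 61, 43, 50]
t=43: [98, 59, 55, 101, 63, 58]
t=44: [52, 104, 108, 61, 115, 117]
t=45: [88, 72, 81, 113, 105, 106]
t=46: [95, 64, 68, 95, 64, 68]
t=47: [7, 5, 15, 7, 5, 15]
t=48: [38, 101, 68, 38, 101, 68]
t=49: [21, 32, 25, 21, 32, 25]
t=50: [88, 115, 103, 88, 115, 103]
t=51: [117, 101, 65, 117, 101, 65]
t=52: [100, 47, 13, 100, 47, 13]
t=53: [41, 51, 41, 41, 51, 41]
t=54: [42, 63, 42, 42, 63, 42]
t=55: [61, 105, 61, 61, 105, 61]
t=56: [112, 83, 112, 112, 83, 112]
t=57: [95, 95, 95, 95, 95, 95]
t=58: [10, 10, 10, 10, 10, 10]
t=59: [20, 20, 20, 20, 20, 20]
t=60: [70, 70, 70, 70, 70, 70]
t=61: [30, 30, 30, 30, 30, 30]
t=62: [120, 120, 120, 120, 120, 120]
t=63: [135, 135, 135, 135, 135, 135]
t=64: [65, 65, 65, 65, 65, 65]
t=65: [5, 5, 5, 5, 5, 5]
t=66: [140, 140, 140, 140, 140, 140]
t=67: [90, 90, 90, 90, 90, 90]
t=68: [130, 130, 130, 130, 130, 130]
t=69: [40, 40, 40, 40, 40, 40]
t=70: [25, 25, 25, 25, 25, 25]
t=71: [95, 95, 95, 95, 95, 95]

Answer: 14
Key observation: The state at step 57, [95, 95, 95, 95, 95, 95], reappears at step 71 — and no state repeats earlier — so the cycle the system enters has period 14.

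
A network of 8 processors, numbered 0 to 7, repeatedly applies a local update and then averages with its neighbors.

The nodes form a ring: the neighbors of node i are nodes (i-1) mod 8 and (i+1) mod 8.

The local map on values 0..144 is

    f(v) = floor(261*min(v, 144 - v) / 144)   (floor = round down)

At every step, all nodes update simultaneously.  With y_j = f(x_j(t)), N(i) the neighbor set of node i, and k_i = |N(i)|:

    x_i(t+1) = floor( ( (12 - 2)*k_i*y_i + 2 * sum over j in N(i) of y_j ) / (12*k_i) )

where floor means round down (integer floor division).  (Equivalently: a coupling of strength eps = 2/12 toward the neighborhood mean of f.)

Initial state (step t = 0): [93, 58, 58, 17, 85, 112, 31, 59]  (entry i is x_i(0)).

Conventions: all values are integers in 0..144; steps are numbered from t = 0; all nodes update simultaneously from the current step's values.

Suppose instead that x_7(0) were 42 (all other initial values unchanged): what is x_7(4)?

Answer: x_7(4) = 91
Key observation: This trace re-runs the system from the modified initial state.

Derivation:
t=0: [93, 58, 58, 17, 85, 112, 31, 42]
t=1: [91, 103, 98, 42, 95, 61, 57, 75]
t=2: [96, 76, 81, 77, 88, 107, 105, 120]
t=3: [86, 119, 115, 118, 99, 70, 67, 48]
t=4: [98, 50, 51, 50, 81, 121, 118, 91]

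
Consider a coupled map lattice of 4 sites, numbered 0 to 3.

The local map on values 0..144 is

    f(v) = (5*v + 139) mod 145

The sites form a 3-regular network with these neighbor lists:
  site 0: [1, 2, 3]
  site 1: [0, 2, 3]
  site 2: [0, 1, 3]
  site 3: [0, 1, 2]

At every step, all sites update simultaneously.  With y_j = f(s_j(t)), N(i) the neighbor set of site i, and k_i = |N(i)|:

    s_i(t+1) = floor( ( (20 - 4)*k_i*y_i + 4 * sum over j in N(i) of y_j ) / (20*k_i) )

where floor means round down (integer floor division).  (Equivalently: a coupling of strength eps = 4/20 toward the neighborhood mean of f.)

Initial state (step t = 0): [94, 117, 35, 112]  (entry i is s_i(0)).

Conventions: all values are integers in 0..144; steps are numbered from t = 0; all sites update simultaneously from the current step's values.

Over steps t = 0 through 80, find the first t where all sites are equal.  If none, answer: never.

Simulating step by step:
t=0: [94, 117, 35, 112]  (not all equal)
t=1: [42, 126, 38, 108]  (not all equal)
t=2: [59, 48, 44, 88]  (not all equal)
t=3: [135, 95, 80, 135]  (not all equal)
t=4: [86, 46, 97, 86]  (not all equal)
t=5: [124, 84, 58, 124]  (not all equal)
t=6: [47, 113, 124, 47]  (not all equal)
t=7: [83, 112, 46, 83]  (not all equal)
t=8: [116, 116, 87, 116]  (not all equal)
t=9: [139, 139, 139, 139]  (all equal)

Answer: 9
Key observation: Synchronization is absorbing here: once all sites are equal they stay equal, and step 9 is the first all-equal step.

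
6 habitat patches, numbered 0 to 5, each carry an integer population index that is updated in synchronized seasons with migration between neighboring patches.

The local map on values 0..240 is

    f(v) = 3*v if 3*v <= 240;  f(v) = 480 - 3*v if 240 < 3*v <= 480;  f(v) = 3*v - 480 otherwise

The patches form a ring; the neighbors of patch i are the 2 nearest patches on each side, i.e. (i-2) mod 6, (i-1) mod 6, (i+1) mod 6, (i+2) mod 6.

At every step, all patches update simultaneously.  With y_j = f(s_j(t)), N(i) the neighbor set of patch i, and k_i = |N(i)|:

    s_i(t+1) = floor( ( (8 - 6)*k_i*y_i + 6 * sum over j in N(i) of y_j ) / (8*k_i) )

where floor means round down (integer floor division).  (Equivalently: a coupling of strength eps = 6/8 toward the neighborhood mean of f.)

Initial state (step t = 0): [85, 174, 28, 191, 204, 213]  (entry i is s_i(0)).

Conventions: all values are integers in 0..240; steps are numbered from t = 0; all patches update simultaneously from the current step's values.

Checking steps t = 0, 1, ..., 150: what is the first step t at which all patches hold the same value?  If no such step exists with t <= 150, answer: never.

Simulating step by step:
t=0: [85, 174, 28, 191, 204, 213]  (not all equal)
t=1: [134, 115, 113, 101, 138, 132]  (not all equal)
t=2: [99, 123, 120, 124, 106, 106]  (not all equal)
t=3: [149, 135, 135, 131, 147, 146]  (not all equal)
t=4: [51, 63, 62, 65, 54, 54]  (not all equal)
t=5: [169, 177, 177, 179, 171, 171]  (not all equal)
t=6: [38, 44, 44, 45, 39, 39]  (not all equal)
t=7: [121, 126, 126, 127, 122, 122]  (not all equal)
t=8: [110, 106, 106, 105, 109, 109]  (not all equal)
t=9: [155, 158, 158, 159, 156, 156]  (not all equal)
t=10: [10, 8, 8, 7, 9, 9]  (not all equal)
t=11: [26, 25, 25, 24, 25, 25]  (not all equal)
t=12: [75, 75, 75, 74, 75, 75]  (not all equal)
t=13: [225, 224, 224, 224, 224, 224]  (not all equal)
t=14: [192, 192, 192, 192, 192, 192]  (all equal)

Answer: 14
Key observation: Synchronization is absorbing here: once all patches are equal they stay equal, and step 14 is the first all-equal step.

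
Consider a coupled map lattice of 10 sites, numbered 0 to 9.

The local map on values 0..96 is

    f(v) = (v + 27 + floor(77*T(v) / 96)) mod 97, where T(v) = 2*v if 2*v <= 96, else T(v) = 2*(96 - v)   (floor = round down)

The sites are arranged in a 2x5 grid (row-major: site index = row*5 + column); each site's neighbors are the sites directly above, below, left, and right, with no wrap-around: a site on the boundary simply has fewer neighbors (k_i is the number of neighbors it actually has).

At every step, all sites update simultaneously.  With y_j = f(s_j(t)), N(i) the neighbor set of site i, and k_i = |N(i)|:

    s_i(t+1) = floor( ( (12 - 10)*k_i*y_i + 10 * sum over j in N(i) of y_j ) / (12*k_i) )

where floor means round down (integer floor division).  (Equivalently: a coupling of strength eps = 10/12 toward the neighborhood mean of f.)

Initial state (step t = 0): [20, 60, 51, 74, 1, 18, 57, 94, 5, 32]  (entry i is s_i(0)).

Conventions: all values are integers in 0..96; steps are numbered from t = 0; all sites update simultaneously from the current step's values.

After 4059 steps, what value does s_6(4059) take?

Answer: s_6(4059) = 51
Key observation: The state at step 31, [51, 51, 51, 51, 51, 51, 51, 51, 51, 51], reappears at step 33: the system is in a cycle of period 2 from step 31 on.  Therefore the state at step 4059 equals the state at step 31 + ((4059 - 31) mod 2) = 31, which is [51, 51, 51, 51, 51, 51, 51, 51, 51, 51].

Derivation:
t=0: [20, 60, 51, 74, 1, 18, 57, 94, 5, 32]
t=1: [63, 58, 40, 40, 26, 65, 49, 43, 28, 30]
t=2: [45, 44, 39, 41, 33, 48, 45, 31, 23, 41]
t=3: [49, 42, 30, 42, 32, 48, 38, 47, 37, 48]
t=4: [48, 31, 37, 19, 41, 43, 45, 25, 44, 25]
t=5: [30, 37, 53, 42, 76, 49, 47, 47, 79, 48]
t=6: [34, 35, 41, 41, 45, 34, 45, 47, 46, 40]
t=7: [19, 31, 36, 42, 37, 30, 33, 45, 42, 45]
t=8: [20, 33, 30, 30, 40, 39, 20, 29, 43, 34]
t=9: [32, 48, 9, 24, 16, 71, 27, 36, 15, 34]
t=10: [42, 26, 54, 65, 55, 12, 33, 36, 47, 58]
t=11: [69, 44, 53, 49, 46, 32, 51, 36, 40, 50]
t=12: [30, 47, 42, 46, 52, 41, 31, 42, 41, 43]
t=13: [38, 24, 45, 43, 46, 13, 36, 30, 41, 43]
t=14: [66, 42, 46, 43, 42, 31, 47, 30, 31, 42]
t=15: [27, 46, 32, 34, 39, 41, 24, 32, 26, 26]
t=16: [35, 36, 24, 41, 51, 43, 42, 56, 50, 67]
t=17: [30, 45, 45, 60, 41, 31, 38, 58, 44, 51]
t=18: [25, 30, 47, 43, 47, 16, 33, 41, 48, 42]
t=19: [47, 45, 32, 51, 42, 55, 33, 39, 41, 51]
t=20: [49, 30, 38, 33, 50, 36, 38, 22, 44, 40]
t=21: [21, 31, 34, 37, 29, 38, 36, 41, 44, 46]
t=22: [29, 35, 23, 22, 32, 48, 24, 29, 38, 28]
t=23: [32, 53, 44, 49, 38, 48, 37, 57, 29, 17]
t=24: [46, 31, 50, 30, 56, 25, 47, 29, 49, 25]
t=25: [50, 44, 15, 44, 50, 57, 38, 45, 38, 58]
t=26: [47, 48, 48, 48, 47, 41, 43, 41, 43, 41]
t=27: [46, 50, 49, 50, 46, 44, 42, 44, 42, 44]
t=28: [48, 48, 50, 48, 48, 44, 45, 44, 45, 44]
t=29: [50, 52, 51, 52, 50, 49, 47, 48, 47, 49]
t=30: [53, 52, 53, 52, 53, 52, 53, 52, 53, 52]
t=31: [51, 51, 51, 51, 51, 51, 51, 51, 51, 51]
t=32: [53, 53, 53, 53, 53, 53, 53, 53, 53, 53]
t=33: [51, 51, 51, 51, 51, 51, 51, 51, 51, 51]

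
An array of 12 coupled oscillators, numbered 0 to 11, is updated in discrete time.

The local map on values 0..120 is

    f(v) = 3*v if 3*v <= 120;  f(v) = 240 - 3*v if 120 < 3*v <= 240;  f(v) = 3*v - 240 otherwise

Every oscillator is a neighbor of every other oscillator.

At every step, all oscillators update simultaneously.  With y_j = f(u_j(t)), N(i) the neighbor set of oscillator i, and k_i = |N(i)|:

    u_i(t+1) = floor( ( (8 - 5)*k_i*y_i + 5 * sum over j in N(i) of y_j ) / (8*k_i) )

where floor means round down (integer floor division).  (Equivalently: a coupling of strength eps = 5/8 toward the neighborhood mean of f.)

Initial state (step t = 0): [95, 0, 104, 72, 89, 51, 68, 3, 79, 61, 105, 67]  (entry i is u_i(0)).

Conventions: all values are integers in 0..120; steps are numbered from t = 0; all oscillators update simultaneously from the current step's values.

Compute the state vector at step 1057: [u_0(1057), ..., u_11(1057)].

Answer: [24, 36, 32, 29, 28, 36, 25, 34, 35, 28, 33, 24]
Key observation: The state at step 4, [84, 96, 92, 89, 88, 96, 85, 94, 95, 88, 93, 84], reappears at step 6: the system is in a cycle of period 2 from step 4 on.  Therefore the state at step 1057 equals the state at step 4 + ((1057 - 4) mod 2) = 5, which is [24, 36, 32, 29, 28, 36, 25, 34, 35, 28, 33, 24].

Derivation:
t=0: [95, 0, 104, 72, 89, 51, 68, 3, 79, 61, 105, 67]
t=1: [41, 26, 49, 34, 35, 54, 38, 29, 27, 45, 50, 39]
t=2: [103, 91, 95, 98, 99, 91, 102, 93, 92, 99, 94, 103]
t=3: [56, 44, 48, 51, 52, 44, 55, 46, 45, 52, 47, 56]
t=4: [84, 96, 92, 89, 88, 96, 85, 94, 95, 88, 93, 84]
t=5: [24, 36, 32, 29, 28, 36, 25, 34, 35, 28, 33, 24]
t=6: [84, 96, 92, 89, 88, 96, 85, 94, 95, 88, 93, 84]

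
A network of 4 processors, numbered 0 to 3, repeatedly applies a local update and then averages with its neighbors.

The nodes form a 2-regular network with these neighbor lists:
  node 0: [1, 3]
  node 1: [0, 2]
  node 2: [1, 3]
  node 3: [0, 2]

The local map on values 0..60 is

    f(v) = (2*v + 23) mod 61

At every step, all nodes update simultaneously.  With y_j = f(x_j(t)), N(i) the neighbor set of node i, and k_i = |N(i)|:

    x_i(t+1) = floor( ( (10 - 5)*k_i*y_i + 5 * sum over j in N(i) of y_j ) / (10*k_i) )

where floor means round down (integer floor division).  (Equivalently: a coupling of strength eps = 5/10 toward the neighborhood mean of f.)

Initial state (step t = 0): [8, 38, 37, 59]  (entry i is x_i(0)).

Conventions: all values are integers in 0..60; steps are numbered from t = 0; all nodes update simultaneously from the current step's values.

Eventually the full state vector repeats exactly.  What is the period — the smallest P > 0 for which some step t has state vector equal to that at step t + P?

Simulating step by step:
t=0: [8, 38, 37, 59]
t=1: [33, 37, 32, 28]
t=2: [27, 31, 26, 22]
t=3: [15, 19, 14, 10]
t=4: [37, 26, 36, 47]
t=5: [35, 24, 34, 45]
t=6: [31, 20, 30, 41]
t=7: [23, 12, 22, 33]
t=8: [22, 27, 21, 17]
t=9: [21, 10, 20, 31]
t=10: [18, 23, 17, 13]
t=11: [43, 33, 42, 53]
t=12: [32, 37, 31, 27]
t=13: [26, 30, 25, 20]
t=14: [13, 17, 12, 7]
t=15: [48, 52, 47, 42]
t=16: [41, 31, 40, 51]
t=17: [28, 33, 27, 23]
t=18: [18, 22, 17, 12]
t=19: [42, 32, 41, 52]
t=20: [30, 35, 29, 25]
t=21: [22, 26, 21, 16]
t=22: [20, 9, 19, 30]
t=23: [16, 21, 15, 11]
t=24: [39, 29, 38, 49]
t=25: [40, 29, 39, 49]
t=26: [41, 30, 40, 50]
t=27: [27, 32, 26, 22]
t=28: [16, 20, 15, 10]
t=29: [38, 28, 37, 48]
t=30: [38, 27, 37, 47]
t=31: [37, 26, 36, 46]
t=32: [35, 24, 34, 44]
t=33: [31, 20, 30, 40]
t=34: [23, 12, 22, 32]
t=35: [22, 27, 21, 16]
t=36: [20, 10, 19, 30]
t=37: [17, 22, 16, 11]
t=38: [41, 31, 40, 50]
t=39: [28, 33, 27, 22]
t=40: [17, 22, 16, 11]

Answer: 3
Key observation: The state at step 37, [17, 22, 16, 11], reappears at step 40 — and no state repeats earlier — so the cycle the system enters has period 3.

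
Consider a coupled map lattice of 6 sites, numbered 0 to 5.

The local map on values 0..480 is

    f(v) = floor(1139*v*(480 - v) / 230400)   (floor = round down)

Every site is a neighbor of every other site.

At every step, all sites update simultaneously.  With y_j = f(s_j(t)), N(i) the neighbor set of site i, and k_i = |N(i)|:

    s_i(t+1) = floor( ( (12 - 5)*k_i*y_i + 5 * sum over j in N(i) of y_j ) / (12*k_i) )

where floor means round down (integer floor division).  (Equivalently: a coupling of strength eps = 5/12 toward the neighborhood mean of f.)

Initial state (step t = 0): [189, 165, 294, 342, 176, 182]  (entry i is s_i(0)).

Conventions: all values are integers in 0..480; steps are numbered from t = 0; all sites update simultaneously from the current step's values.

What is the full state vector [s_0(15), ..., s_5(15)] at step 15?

Simulating step by step:
t=0: [189, 165, 294, 342, 176, 182]
t=1: [265, 258, 265, 246, 262, 264]
t=2: [281, 282, 281, 283, 282, 281]
t=3: [275, 275, 275, 275, 275, 275]
t=4: [278, 278, 278, 278, 278, 278]
t=5: [277, 277, 277, 277, 277, 277]
t=6: [277, 277, 277, 277, 277, 277]
t=7: [277, 277, 277, 277, 277, 277]
t=8: [277, 277, 277, 277, 277, 277]
t=9: [277, 277, 277, 277, 277, 277]
t=10: [277, 277, 277, 277, 277, 277]
t=11: [277, 277, 277, 277, 277, 277]
t=12: [277, 277, 277, 277, 277, 277]
t=13: [277, 277, 277, 277, 277, 277]
t=14: [277, 277, 277, 277, 277, 277]
t=15: [277, 277, 277, 277, 277, 277]

Answer: [277, 277, 277, 277, 277, 277]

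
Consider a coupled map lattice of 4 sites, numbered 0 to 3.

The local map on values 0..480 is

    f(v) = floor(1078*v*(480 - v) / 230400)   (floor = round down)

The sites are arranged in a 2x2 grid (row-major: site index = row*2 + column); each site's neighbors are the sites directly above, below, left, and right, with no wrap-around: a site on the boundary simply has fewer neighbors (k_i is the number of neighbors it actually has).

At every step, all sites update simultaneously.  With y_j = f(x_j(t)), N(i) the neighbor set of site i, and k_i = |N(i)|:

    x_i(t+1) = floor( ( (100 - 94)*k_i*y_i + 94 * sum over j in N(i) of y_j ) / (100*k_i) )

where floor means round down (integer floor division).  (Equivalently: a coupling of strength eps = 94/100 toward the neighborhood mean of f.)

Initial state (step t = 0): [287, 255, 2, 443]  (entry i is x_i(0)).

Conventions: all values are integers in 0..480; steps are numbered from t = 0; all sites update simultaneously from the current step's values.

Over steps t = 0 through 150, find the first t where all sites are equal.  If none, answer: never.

Answer: 4
Key observation: Synchronization is absorbing here: once all sites are equal they stay equal, and step 4 is the first all-equal step.

Derivation:
t=0: [287, 255, 2, 443]  (not all equal)
t=1: [143, 173, 157, 132]  (not all equal)
t=2: [241, 221, 220, 240]  (not all equal)
t=3: [267, 268, 268, 267]  (not all equal)
t=4: [265, 265, 265, 265]  (all equal)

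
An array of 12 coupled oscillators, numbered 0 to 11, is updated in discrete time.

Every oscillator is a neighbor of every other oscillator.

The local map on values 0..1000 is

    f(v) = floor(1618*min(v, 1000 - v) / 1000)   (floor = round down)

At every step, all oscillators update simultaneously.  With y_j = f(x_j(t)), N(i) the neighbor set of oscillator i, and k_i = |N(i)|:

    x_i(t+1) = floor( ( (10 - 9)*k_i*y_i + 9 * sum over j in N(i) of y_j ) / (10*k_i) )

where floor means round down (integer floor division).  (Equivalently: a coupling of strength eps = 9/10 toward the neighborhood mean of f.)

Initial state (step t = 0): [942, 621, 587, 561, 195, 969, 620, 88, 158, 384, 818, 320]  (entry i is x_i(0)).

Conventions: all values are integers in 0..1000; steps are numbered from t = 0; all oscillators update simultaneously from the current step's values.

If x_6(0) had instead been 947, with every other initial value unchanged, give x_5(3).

Simulating step by step:
t=0: [942, 621, 587, 561, 195, 969, 947, 88, 158, 384, 818, 320]
t=1: [358, 368, 369, 369, 362, 357, 358, 359, 361, 368, 362, 366]
t=2: [586, 587, 587, 587, 587, 586, 586, 586, 587, 587, 587, 587]
t=3: [668, 668, 668, 668, 668, 668, 668, 668, 668, 668, 668, 668]

Answer: x_5(3) = 668
Key observation: This trace re-runs the system from the modified initial state.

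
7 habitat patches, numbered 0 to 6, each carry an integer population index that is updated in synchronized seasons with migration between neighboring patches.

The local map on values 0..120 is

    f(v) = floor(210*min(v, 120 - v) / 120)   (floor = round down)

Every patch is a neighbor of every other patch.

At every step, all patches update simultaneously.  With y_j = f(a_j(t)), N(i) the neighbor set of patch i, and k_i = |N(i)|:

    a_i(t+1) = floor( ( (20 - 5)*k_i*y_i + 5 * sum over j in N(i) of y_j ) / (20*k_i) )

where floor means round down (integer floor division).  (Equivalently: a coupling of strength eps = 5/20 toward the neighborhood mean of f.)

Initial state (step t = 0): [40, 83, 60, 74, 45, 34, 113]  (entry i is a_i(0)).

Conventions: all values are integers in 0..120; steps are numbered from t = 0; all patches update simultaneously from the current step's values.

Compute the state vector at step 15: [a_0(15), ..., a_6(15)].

Answer: [54, 62, 84, 58, 58, 49, 93]

Derivation:
t=0: [40, 83, 60, 74, 45, 34, 113]
t=1: [69, 64, 93, 76, 74, 61, 28]
t=2: [85, 92, 55, 77, 79, 95, 57]
t=3: [63, 55, 88, 73, 70, 51, 90]
t=4: [93, 91, 63, 81, 85, 86, 60]
t=5: [53, 55, 90, 68, 63, 62, 94]
t=6: [89, 92, 60, 88, 94, 95, 55]
t=7: [56, 53, 93, 58, 50, 49, 86]
t=8: [93, 88, 57, 95, 85, 83, 65]
t=9: [52, 59, 89, 49, 62, 64, 87]
t=10: [89, 97, 62, 84, 96, 93, 64]
t=11: [56, 46, 90, 63, 48, 51, 87]
t=12: [92, 79, 60, 93, 82, 86, 63]
t=13: [55, 70, 95, 53, 67, 62, 90]
t=14: [91, 85, 53, 88, 88, 95, 60]
t=15: [54, 62, 84, 58, 58, 49, 93]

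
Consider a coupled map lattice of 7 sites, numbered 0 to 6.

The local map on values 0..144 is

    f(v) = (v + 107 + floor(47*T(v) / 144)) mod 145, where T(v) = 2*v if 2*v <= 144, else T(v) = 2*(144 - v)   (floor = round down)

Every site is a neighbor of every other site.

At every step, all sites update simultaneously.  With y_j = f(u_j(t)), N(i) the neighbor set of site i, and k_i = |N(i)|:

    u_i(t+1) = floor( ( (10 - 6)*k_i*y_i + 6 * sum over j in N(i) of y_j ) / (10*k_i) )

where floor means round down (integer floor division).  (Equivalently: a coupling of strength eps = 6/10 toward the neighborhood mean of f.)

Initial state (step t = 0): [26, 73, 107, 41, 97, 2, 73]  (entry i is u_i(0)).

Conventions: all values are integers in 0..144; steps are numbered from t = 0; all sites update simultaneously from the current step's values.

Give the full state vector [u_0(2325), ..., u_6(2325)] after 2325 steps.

Answer: [85, 85, 85, 85, 85, 85, 85]
Key observation: The state at step 6, [85, 85, 85, 85, 85, 85, 85], reappears at step 7: the system is in a cycle of period 1 from step 6 on.  Therefore the state at step 2325 equals the state at step 6 + ((2325 - 6) mod 1) = 6, which is [85, 85, 85, 85, 85, 85, 85].

Derivation:
t=0: [26, 73, 107, 41, 97, 2, 73]
t=1: [49, 73, 76, 57, 75, 81, 73]
t=2: [63, 75, 75, 67, 75, 76, 75]
t=3: [74, 79, 79, 76, 79, 79, 79]
t=4: [82, 82, 82, 82, 82, 82, 82]
t=5: [84, 84, 84, 84, 84, 84, 84]
t=6: [85, 85, 85, 85, 85, 85, 85]
t=7: [85, 85, 85, 85, 85, 85, 85]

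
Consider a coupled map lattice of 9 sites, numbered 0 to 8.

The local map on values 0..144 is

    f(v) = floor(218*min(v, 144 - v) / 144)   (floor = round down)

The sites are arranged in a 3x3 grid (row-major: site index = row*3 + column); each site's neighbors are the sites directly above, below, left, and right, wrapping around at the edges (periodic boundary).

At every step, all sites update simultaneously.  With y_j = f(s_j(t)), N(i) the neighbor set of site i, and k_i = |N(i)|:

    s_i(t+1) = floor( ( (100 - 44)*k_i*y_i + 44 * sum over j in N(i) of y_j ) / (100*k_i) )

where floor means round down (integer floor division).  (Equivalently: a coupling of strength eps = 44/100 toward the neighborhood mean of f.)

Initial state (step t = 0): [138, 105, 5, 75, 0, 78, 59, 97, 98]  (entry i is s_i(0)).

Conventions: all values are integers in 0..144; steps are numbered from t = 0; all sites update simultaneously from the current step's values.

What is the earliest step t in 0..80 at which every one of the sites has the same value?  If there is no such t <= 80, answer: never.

Simulating step by step:
t=0: [138, 105, 5, 75, 0, 78, 59, 97, 98]  (not all equal)
t=1: [33, 42, 29, 79, 36, 75, 77, 63, 67]  (not all equal)
t=2: [60, 61, 58, 88, 69, 90, 94, 88, 94]  (not all equal)
t=3: [87, 91, 85, 85, 95, 83, 78, 85, 77]  (not all equal)
t=4: [87, 81, 89, 88, 79, 90, 95, 88, 97]  (not all equal)
t=5: [85, 91, 83, 84, 92, 82, 77, 84, 75]  (not all equal)
t=6: [89, 83, 91, 90, 82, 92, 97, 90, 99]  (not all equal)
t=7: [82, 88, 80, 81, 88, 79, 74, 81, 72]  (not all equal)
t=8: [93, 87, 96, 95, 87, 97, 101, 95, 104]  (not all equal)
t=9: [75, 82, 72, 74, 81, 71, 67, 74, 64]  (not all equal)
t=10: [103, 97, 105, 103, 98, 104, 101, 101, 100]  (not all equal)
t=11: [62, 67, 61, 62, 67, 61, 64, 66, 64]  (not all equal)
t=12: [94, 98, 93, 94, 98, 93, 95, 98, 95]  (not all equal)
t=13: [74, 70, 75, 74, 70, 75, 73, 70, 74]  (not all equal)
t=14: [105, 104, 104, 105, 104, 104, 106, 105, 105]  (not all equal)
t=15: [59, 59, 59, 59, 59, 59, 57, 59, 59]  (not all equal)
t=16: [88, 89, 89, 88, 89, 89, 87, 88, 88]  (not all equal)
t=17: [84, 83, 83, 84, 83, 83, 85, 84, 84]  (not all equal)
t=18: [90, 91, 91, 90, 91, 91, 89, 90, 90]  (not all equal)
t=19: [81, 80, 80, 81, 80, 80, 82, 81, 81]  (not all equal)
t=20: [95, 95, 95, 95, 95, 95, 93, 95, 95]  (not all equal)
t=21: [74, 74, 74, 74, 74, 74, 75, 74, 74]  (not all equal)
t=22: [104, 105, 105, 104, 105, 105, 104, 104, 104]  (not all equal)
t=23: [59, 59, 59, 59, 59, 59, 60, 59, 59]  (not all equal)
t=24: [89, 89, 89, 89, 89, 89, 89, 89, 89]  (all equal)

Answer: 24
Key observation: Synchronization is absorbing here: once all sites are equal they stay equal, and step 24 is the first all-equal step.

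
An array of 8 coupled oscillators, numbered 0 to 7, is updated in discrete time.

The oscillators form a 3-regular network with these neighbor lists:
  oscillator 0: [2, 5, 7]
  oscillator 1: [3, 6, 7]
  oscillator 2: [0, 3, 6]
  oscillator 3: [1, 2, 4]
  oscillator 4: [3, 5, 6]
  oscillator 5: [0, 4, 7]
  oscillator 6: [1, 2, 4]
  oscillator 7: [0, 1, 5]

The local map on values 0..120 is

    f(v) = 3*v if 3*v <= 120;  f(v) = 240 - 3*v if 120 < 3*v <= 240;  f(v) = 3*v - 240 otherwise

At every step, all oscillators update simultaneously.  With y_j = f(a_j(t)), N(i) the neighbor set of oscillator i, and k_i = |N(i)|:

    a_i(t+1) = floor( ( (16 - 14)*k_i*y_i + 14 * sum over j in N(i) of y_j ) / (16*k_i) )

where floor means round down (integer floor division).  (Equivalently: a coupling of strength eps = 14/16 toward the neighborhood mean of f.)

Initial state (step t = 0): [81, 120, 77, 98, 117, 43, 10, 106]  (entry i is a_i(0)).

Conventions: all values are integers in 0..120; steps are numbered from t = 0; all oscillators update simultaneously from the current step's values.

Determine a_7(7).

Answer: a_7(7) = 94

Derivation:
t=0: [81, 120, 77, 98, 117, 43, 10, 106]
t=1: [58, 62, 26, 76, 70, 69, 73, 78]
t=2: [42, 18, 38, 48, 23, 33, 49, 45]
t=3: [107, 92, 102, 81, 92, 96, 80, 91]
t=4: [53, 15, 32, 40, 19, 49, 40, 52]
t=5: [89, 100, 105, 72, 104, 76, 72, 74]
t=6: [34, 26, 31, 63, 26, 35, 63, 31]
t=7: [97, 66, 71, 79, 70, 92, 79, 94]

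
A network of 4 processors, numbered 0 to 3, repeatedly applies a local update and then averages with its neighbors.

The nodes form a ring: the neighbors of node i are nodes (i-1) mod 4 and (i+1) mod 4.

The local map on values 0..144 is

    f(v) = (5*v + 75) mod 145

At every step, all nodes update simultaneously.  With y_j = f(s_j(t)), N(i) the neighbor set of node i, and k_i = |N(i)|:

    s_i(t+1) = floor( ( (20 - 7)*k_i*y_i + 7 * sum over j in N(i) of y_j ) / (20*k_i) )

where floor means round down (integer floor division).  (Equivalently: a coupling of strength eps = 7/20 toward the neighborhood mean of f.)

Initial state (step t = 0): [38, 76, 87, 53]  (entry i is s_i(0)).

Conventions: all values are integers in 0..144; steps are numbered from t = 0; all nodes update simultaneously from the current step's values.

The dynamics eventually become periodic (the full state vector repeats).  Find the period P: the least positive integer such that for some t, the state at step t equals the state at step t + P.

Simulating step by step:
t=0: [38, 76, 87, 53]
t=1: [90, 47, 61, 66]
t=2: [82, 44, 82, 106]
t=3: [37, 20, 37, 33]
t=4: [96, 59, 96, 102]
t=5: [92, 94, 92, 45]
t=6: [86, 106, 86, 41]
t=7: [73, 40, 73, 112]
t=8: [35, 86, 35, 37]
t=9: [100, 82, 100, 111]
t=10: [108, 81, 108, 81]
t=11: [38, 41, 38, 41]
t=12: [125, 129, 125, 129]
t=13: [127, 133, 127, 133]
t=14: [89, 55, 89, 55]
t=15: [76, 68, 76, 68]
t=16: [56, 88, 56, 88]
t=17: [70, 74, 70, 74]
t=18: [91, 53, 91, 53]
t=19: [79, 65, 79, 65]
t=20: [61, 83, 61, 83]
t=21: [77, 67, 77, 67]
t=22: [58, 86, 58, 86]
t=23: [73, 71, 73, 71]
t=24: [52, 92, 52, 92]
t=25: [64, 80, 64, 80]
t=26: [82, 62, 82, 62]
t=27: [65, 79, 65, 79]
t=28: [83, 61, 83, 61]
t=29: [67, 77, 67, 77]
t=30: [86, 58, 86, 58]
t=31: [71, 73, 71, 73]
t=32: [92, 52, 92, 52]
t=33: [80, 64, 80, 64]
t=34: [62, 82, 62, 82]
t=35: [79, 65, 79, 65]

Answer: 16
Key observation: The state at step 19, [79, 65, 79, 65], reappears at step 35 — and no state repeats earlier — so the cycle the system enters has period 16.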